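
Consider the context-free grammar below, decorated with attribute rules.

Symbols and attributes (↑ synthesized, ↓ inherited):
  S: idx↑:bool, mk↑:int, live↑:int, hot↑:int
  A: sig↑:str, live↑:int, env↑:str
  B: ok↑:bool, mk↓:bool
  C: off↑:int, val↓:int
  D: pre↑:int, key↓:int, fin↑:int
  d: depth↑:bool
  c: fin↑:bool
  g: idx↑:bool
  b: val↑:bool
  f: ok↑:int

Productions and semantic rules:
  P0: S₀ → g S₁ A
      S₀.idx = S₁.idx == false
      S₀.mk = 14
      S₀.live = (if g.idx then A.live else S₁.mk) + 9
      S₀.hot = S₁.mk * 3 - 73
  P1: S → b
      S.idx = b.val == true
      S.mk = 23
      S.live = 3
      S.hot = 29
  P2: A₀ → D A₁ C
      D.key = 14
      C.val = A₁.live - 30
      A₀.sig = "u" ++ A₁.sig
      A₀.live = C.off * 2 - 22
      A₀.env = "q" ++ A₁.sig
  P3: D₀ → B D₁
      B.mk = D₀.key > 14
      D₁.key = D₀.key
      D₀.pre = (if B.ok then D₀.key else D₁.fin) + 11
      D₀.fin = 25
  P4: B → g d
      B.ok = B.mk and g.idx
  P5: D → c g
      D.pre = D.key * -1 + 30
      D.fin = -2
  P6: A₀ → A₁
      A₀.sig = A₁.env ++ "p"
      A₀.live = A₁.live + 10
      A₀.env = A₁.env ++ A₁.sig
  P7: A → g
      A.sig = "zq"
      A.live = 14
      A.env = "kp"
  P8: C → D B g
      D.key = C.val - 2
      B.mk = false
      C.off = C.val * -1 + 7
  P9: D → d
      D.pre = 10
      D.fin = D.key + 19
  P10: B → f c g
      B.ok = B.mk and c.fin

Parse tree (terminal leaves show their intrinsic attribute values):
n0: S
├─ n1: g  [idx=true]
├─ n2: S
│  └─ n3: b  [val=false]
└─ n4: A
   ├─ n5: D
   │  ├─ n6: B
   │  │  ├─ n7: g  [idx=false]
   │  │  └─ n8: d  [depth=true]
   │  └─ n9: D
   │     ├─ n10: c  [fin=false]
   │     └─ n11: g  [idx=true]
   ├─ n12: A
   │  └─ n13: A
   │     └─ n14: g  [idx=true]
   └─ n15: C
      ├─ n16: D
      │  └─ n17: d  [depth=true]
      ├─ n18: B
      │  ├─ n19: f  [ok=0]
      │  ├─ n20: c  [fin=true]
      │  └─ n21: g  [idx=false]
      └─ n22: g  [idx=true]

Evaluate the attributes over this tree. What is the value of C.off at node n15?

1. n1.idx = true  [terminal]
2. n3.val = false  [terminal]
3. n2.idx = false  [b.val == true]
4. n2.mk = 23  [23]
5. n2.live = 3  [3]
6. n2.hot = 29  [29]
7. n5.key = 14  [14]
8. n6.mk = false  [D₀.key > 14]
9. n7.idx = false  [terminal]
10. n8.depth = true  [terminal]
11. n6.ok = false  [B.mk and g.idx]
12. n9.key = 14  [D₀.key]
13. n10.fin = false  [terminal]
14. n11.idx = true  [terminal]
15. n9.pre = 16  [D.key * -1 + 30]
16. n9.fin = -2  [-2]
17. n5.pre = 9  [(if B.ok then D₀.key else D₁.fin) + 11]
18. n5.fin = 25  [25]
19. n14.idx = true  [terminal]
20. n13.sig = "zq"  ["zq"]
21. n13.live = 14  [14]
22. n13.env = "kp"  ["kp"]
23. n12.sig = "kpp"  [A₁.env ++ "p"]
24. n12.live = 24  [A₁.live + 10]
25. n12.env = "kpzq"  [A₁.env ++ A₁.sig]
26. n15.val = -6  [A₁.live - 30]
27. n16.key = -8  [C.val - 2]
28. n17.depth = true  [terminal]
29. n16.pre = 10  [10]
30. n16.fin = 11  [D.key + 19]
31. n18.mk = false  [false]
32. n19.ok = 0  [terminal]
33. n20.fin = true  [terminal]
34. n21.idx = false  [terminal]
35. n18.ok = false  [B.mk and c.fin]
36. n22.idx = true  [terminal]
37. n15.off = 13  [C.val * -1 + 7]
38. n4.sig = "ukpp"  ["u" ++ A₁.sig]
39. n4.live = 4  [C.off * 2 - 22]
40. n4.env = "qkpp"  ["q" ++ A₁.sig]
41. n0.idx = true  [S₁.idx == false]
42. n0.mk = 14  [14]
43. n0.live = 13  [(if g.idx then A.live else S₁.mk) + 9]
44. n0.hot = -4  [S₁.mk * 3 - 73]

13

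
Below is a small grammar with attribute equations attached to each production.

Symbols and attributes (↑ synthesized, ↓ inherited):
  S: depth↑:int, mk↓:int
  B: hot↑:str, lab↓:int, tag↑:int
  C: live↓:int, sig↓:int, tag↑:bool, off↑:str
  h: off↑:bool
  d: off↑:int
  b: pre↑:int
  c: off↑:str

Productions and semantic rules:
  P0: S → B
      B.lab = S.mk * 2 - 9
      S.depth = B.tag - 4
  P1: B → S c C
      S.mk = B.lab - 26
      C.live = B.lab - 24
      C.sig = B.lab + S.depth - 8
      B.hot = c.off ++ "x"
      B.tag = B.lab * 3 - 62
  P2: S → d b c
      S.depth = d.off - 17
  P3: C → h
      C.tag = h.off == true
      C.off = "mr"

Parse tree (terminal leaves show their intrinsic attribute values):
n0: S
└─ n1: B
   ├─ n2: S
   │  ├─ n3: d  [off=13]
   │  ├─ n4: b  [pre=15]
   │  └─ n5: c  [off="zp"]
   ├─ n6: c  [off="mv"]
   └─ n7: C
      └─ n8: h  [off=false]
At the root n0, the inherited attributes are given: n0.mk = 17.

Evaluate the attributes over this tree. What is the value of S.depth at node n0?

9

1. n0.mk = 17  [given at root]
2. n1.lab = 25  [S.mk * 2 - 9]
3. n2.mk = -1  [B.lab - 26]
4. n3.off = 13  [terminal]
5. n4.pre = 15  [terminal]
6. n5.off = "zp"  [terminal]
7. n2.depth = -4  [d.off - 17]
8. n6.off = "mv"  [terminal]
9. n7.live = 1  [B.lab - 24]
10. n7.sig = 13  [B.lab + S.depth - 8]
11. n8.off = false  [terminal]
12. n7.tag = false  [h.off == true]
13. n7.off = "mr"  ["mr"]
14. n1.hot = "mvx"  [c.off ++ "x"]
15. n1.tag = 13  [B.lab * 3 - 62]
16. n0.depth = 9  [B.tag - 4]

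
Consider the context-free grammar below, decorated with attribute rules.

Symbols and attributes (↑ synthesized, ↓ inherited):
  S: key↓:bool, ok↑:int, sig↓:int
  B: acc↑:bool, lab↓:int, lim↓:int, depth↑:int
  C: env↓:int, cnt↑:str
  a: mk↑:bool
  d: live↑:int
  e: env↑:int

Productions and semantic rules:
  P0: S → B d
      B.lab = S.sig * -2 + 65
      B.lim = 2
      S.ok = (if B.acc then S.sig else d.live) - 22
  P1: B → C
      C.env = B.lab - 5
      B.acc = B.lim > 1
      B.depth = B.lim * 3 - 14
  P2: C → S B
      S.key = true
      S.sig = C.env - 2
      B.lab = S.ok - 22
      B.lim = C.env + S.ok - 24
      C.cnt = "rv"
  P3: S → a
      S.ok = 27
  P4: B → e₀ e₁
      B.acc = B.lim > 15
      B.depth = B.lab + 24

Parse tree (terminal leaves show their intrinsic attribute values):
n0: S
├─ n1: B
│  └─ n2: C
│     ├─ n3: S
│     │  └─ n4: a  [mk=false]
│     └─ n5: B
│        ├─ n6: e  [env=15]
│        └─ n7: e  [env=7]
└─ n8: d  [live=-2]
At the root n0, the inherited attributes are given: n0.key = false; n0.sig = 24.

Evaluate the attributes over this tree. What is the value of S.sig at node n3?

10

1. n0.key = false  [given at root]
2. n0.sig = 24  [given at root]
3. n1.lab = 17  [S.sig * -2 + 65]
4. n1.lim = 2  [2]
5. n2.env = 12  [B.lab - 5]
6. n3.key = true  [true]
7. n3.sig = 10  [C.env - 2]
8. n4.mk = false  [terminal]
9. n3.ok = 27  [27]
10. n5.lab = 5  [S.ok - 22]
11. n5.lim = 15  [C.env + S.ok - 24]
12. n6.env = 15  [terminal]
13. n7.env = 7  [terminal]
14. n5.acc = false  [B.lim > 15]
15. n5.depth = 29  [B.lab + 24]
16. n2.cnt = "rv"  ["rv"]
17. n1.acc = true  [B.lim > 1]
18. n1.depth = -8  [B.lim * 3 - 14]
19. n8.live = -2  [terminal]
20. n0.ok = 2  [(if B.acc then S.sig else d.live) - 22]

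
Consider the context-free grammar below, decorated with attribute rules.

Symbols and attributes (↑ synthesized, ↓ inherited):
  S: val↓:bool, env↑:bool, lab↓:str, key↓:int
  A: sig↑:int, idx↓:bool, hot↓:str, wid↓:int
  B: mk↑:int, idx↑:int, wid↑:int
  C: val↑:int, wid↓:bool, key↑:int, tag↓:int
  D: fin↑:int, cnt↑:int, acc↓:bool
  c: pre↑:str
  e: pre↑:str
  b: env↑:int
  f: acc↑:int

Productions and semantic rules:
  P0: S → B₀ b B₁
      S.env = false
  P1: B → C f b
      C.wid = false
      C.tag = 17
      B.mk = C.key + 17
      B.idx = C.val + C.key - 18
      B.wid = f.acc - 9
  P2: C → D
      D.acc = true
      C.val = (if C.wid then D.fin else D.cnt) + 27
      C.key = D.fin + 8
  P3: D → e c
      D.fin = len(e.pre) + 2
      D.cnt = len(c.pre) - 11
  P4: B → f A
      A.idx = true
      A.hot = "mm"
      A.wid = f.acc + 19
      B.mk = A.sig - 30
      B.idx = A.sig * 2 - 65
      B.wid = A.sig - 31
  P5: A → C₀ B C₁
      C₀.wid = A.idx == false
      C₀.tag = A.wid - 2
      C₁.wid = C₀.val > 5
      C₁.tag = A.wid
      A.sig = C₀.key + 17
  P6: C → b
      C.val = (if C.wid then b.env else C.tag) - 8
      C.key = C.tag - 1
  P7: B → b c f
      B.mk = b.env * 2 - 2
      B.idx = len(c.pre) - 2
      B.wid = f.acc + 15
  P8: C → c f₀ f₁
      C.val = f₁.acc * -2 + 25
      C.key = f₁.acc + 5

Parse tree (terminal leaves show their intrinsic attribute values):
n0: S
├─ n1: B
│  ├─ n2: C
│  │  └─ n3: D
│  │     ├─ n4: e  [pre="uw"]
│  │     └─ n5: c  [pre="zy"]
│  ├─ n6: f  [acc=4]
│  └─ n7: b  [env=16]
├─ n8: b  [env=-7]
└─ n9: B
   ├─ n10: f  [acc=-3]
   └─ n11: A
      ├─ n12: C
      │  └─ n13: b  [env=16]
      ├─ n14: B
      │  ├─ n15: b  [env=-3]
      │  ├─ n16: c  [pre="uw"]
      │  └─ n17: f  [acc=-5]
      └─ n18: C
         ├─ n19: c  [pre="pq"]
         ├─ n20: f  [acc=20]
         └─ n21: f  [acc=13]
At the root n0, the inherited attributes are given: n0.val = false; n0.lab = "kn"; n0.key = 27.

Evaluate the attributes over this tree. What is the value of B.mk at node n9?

0

1. n0.val = false  [given at root]
2. n0.lab = "kn"  [given at root]
3. n0.key = 27  [given at root]
4. n2.wid = false  [false]
5. n2.tag = 17  [17]
6. n3.acc = true  [true]
7. n4.pre = "uw"  [terminal]
8. n5.pre = "zy"  [terminal]
9. n3.fin = 4  [len(e.pre) + 2]
10. n3.cnt = -9  [len(c.pre) - 11]
11. n2.val = 18  [(if C.wid then D.fin else D.cnt) + 27]
12. n2.key = 12  [D.fin + 8]
13. n6.acc = 4  [terminal]
14. n7.env = 16  [terminal]
15. n1.mk = 29  [C.key + 17]
16. n1.idx = 12  [C.val + C.key - 18]
17. n1.wid = -5  [f.acc - 9]
18. n8.env = -7  [terminal]
19. n10.acc = -3  [terminal]
20. n11.idx = true  [true]
21. n11.hot = "mm"  ["mm"]
22. n11.wid = 16  [f.acc + 19]
23. n12.wid = false  [A.idx == false]
24. n12.tag = 14  [A.wid - 2]
25. n13.env = 16  [terminal]
26. n12.val = 6  [(if C.wid then b.env else C.tag) - 8]
27. n12.key = 13  [C.tag - 1]
28. n15.env = -3  [terminal]
29. n16.pre = "uw"  [terminal]
30. n17.acc = -5  [terminal]
31. n14.mk = -8  [b.env * 2 - 2]
32. n14.idx = 0  [len(c.pre) - 2]
33. n14.wid = 10  [f.acc + 15]
34. n18.wid = true  [C₀.val > 5]
35. n18.tag = 16  [A.wid]
36. n19.pre = "pq"  [terminal]
37. n20.acc = 20  [terminal]
38. n21.acc = 13  [terminal]
39. n18.val = -1  [f₁.acc * -2 + 25]
40. n18.key = 18  [f₁.acc + 5]
41. n11.sig = 30  [C₀.key + 17]
42. n9.mk = 0  [A.sig - 30]
43. n9.idx = -5  [A.sig * 2 - 65]
44. n9.wid = -1  [A.sig - 31]
45. n0.env = false  [false]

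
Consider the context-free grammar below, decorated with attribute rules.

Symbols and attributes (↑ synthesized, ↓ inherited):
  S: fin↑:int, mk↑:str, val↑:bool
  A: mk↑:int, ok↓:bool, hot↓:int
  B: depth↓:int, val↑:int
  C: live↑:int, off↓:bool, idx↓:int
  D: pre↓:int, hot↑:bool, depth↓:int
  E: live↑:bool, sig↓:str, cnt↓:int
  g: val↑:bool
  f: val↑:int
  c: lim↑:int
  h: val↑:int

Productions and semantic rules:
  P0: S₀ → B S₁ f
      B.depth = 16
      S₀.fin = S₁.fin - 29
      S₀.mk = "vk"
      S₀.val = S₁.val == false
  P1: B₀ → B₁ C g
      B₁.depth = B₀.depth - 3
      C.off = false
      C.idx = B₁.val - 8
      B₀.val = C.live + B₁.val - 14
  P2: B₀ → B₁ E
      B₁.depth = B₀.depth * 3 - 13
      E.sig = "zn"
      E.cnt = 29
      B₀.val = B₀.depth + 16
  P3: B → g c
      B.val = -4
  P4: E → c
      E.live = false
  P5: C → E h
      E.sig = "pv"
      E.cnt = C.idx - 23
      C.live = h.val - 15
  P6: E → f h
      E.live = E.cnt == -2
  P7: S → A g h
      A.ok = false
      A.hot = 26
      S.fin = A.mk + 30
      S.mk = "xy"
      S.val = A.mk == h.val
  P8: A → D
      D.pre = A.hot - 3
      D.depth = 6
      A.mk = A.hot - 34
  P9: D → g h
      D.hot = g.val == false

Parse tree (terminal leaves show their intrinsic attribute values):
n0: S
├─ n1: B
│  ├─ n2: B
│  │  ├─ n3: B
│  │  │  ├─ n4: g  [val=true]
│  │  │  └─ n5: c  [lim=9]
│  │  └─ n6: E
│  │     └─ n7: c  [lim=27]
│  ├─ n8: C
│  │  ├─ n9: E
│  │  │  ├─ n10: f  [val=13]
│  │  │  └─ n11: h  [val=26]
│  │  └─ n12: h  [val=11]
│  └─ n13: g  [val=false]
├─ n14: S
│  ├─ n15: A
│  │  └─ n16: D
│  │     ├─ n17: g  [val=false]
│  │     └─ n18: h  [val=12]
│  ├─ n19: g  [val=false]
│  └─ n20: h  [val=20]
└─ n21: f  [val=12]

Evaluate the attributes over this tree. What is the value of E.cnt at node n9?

-2

1. n1.depth = 16  [16]
2. n2.depth = 13  [B₀.depth - 3]
3. n3.depth = 26  [B₀.depth * 3 - 13]
4. n4.val = true  [terminal]
5. n5.lim = 9  [terminal]
6. n3.val = -4  [-4]
7. n6.sig = "zn"  ["zn"]
8. n6.cnt = 29  [29]
9. n7.lim = 27  [terminal]
10. n6.live = false  [false]
11. n2.val = 29  [B₀.depth + 16]
12. n8.off = false  [false]
13. n8.idx = 21  [B₁.val - 8]
14. n9.sig = "pv"  ["pv"]
15. n9.cnt = -2  [C.idx - 23]
16. n10.val = 13  [terminal]
17. n11.val = 26  [terminal]
18. n9.live = true  [E.cnt == -2]
19. n12.val = 11  [terminal]
20. n8.live = -4  [h.val - 15]
21. n13.val = false  [terminal]
22. n1.val = 11  [C.live + B₁.val - 14]
23. n15.ok = false  [false]
24. n15.hot = 26  [26]
25. n16.pre = 23  [A.hot - 3]
26. n16.depth = 6  [6]
27. n17.val = false  [terminal]
28. n18.val = 12  [terminal]
29. n16.hot = true  [g.val == false]
30. n15.mk = -8  [A.hot - 34]
31. n19.val = false  [terminal]
32. n20.val = 20  [terminal]
33. n14.fin = 22  [A.mk + 30]
34. n14.mk = "xy"  ["xy"]
35. n14.val = false  [A.mk == h.val]
36. n21.val = 12  [terminal]
37. n0.fin = -7  [S₁.fin - 29]
38. n0.mk = "vk"  ["vk"]
39. n0.val = true  [S₁.val == false]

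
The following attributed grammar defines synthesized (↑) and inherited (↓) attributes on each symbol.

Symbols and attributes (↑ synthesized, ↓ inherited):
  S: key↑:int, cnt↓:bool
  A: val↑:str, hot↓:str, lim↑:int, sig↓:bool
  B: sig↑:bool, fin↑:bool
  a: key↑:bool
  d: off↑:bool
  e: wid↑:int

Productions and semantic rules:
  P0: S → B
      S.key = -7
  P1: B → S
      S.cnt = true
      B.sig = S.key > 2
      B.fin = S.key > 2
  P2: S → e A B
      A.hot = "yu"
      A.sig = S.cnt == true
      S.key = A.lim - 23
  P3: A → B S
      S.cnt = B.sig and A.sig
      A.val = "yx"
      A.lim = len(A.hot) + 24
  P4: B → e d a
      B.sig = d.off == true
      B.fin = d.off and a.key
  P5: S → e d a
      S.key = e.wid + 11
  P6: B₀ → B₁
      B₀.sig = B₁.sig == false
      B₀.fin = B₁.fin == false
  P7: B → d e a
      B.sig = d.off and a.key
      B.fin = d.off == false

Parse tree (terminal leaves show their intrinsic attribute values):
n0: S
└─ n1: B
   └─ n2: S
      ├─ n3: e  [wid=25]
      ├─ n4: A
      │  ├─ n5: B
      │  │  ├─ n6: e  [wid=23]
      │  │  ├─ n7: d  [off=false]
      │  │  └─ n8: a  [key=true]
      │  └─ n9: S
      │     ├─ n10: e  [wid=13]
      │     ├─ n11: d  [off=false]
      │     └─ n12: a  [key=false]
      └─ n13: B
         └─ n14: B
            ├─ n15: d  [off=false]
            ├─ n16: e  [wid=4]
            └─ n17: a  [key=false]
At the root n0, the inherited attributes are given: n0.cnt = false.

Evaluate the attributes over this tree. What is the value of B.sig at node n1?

true

1. n0.cnt = false  [given at root]
2. n2.cnt = true  [true]
3. n3.wid = 25  [terminal]
4. n4.hot = "yu"  ["yu"]
5. n4.sig = true  [S.cnt == true]
6. n6.wid = 23  [terminal]
7. n7.off = false  [terminal]
8. n8.key = true  [terminal]
9. n5.sig = false  [d.off == true]
10. n5.fin = false  [d.off and a.key]
11. n9.cnt = false  [B.sig and A.sig]
12. n10.wid = 13  [terminal]
13. n11.off = false  [terminal]
14. n12.key = false  [terminal]
15. n9.key = 24  [e.wid + 11]
16. n4.val = "yx"  ["yx"]
17. n4.lim = 26  [len(A.hot) + 24]
18. n15.off = false  [terminal]
19. n16.wid = 4  [terminal]
20. n17.key = false  [terminal]
21. n14.sig = false  [d.off and a.key]
22. n14.fin = true  [d.off == false]
23. n13.sig = true  [B₁.sig == false]
24. n13.fin = false  [B₁.fin == false]
25. n2.key = 3  [A.lim - 23]
26. n1.sig = true  [S.key > 2]
27. n1.fin = true  [S.key > 2]
28. n0.key = -7  [-7]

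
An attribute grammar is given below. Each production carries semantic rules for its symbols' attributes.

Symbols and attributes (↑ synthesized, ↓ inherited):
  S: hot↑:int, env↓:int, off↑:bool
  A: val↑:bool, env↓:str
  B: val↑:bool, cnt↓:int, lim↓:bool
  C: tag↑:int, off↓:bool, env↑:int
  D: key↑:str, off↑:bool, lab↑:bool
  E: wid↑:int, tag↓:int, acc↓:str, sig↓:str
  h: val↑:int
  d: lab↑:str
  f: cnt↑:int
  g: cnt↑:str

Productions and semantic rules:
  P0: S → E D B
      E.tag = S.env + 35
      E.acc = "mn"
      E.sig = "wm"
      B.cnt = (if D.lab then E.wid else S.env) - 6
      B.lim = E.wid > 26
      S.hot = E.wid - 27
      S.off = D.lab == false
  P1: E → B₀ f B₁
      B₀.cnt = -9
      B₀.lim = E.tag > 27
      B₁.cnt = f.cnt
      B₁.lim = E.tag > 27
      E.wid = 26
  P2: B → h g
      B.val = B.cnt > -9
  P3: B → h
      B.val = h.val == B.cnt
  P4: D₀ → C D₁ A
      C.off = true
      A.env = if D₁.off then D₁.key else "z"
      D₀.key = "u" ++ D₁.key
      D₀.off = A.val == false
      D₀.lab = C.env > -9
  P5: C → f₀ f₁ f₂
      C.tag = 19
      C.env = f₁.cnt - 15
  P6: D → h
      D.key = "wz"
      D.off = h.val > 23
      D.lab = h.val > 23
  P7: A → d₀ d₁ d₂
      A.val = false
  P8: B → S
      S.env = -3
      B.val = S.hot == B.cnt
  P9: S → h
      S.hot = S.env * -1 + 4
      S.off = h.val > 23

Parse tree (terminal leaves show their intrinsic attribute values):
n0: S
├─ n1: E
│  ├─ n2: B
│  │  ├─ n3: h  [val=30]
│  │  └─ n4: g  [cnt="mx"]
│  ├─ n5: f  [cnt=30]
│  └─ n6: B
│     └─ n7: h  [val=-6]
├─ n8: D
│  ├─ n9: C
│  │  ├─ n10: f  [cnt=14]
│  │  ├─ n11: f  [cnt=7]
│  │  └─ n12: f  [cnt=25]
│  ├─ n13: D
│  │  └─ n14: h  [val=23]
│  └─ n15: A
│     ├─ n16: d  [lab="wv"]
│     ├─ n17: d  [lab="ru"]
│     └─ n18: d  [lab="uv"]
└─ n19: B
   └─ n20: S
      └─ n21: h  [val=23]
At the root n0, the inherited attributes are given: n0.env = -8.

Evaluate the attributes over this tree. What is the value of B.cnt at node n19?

1. n0.env = -8  [given at root]
2. n1.tag = 27  [S.env + 35]
3. n1.acc = "mn"  ["mn"]
4. n1.sig = "wm"  ["wm"]
5. n2.cnt = -9  [-9]
6. n2.lim = false  [E.tag > 27]
7. n3.val = 30  [terminal]
8. n4.cnt = "mx"  [terminal]
9. n2.val = false  [B.cnt > -9]
10. n5.cnt = 30  [terminal]
11. n6.cnt = 30  [f.cnt]
12. n6.lim = false  [E.tag > 27]
13. n7.val = -6  [terminal]
14. n6.val = false  [h.val == B.cnt]
15. n1.wid = 26  [26]
16. n9.off = true  [true]
17. n10.cnt = 14  [terminal]
18. n11.cnt = 7  [terminal]
19. n12.cnt = 25  [terminal]
20. n9.tag = 19  [19]
21. n9.env = -8  [f₁.cnt - 15]
22. n14.val = 23  [terminal]
23. n13.key = "wz"  ["wz"]
24. n13.off = false  [h.val > 23]
25. n13.lab = false  [h.val > 23]
26. n15.env = "z"  [if D₁.off then D₁.key else "z"]
27. n16.lab = "wv"  [terminal]
28. n17.lab = "ru"  [terminal]
29. n18.lab = "uv"  [terminal]
30. n15.val = false  [false]
31. n8.key = "uwz"  ["u" ++ D₁.key]
32. n8.off = true  [A.val == false]
33. n8.lab = true  [C.env > -9]
34. n19.cnt = 20  [(if D.lab then E.wid else S.env) - 6]
35. n19.lim = false  [E.wid > 26]
36. n20.env = -3  [-3]
37. n21.val = 23  [terminal]
38. n20.hot = 7  [S.env * -1 + 4]
39. n20.off = false  [h.val > 23]
40. n19.val = false  [S.hot == B.cnt]
41. n0.hot = -1  [E.wid - 27]
42. n0.off = false  [D.lab == false]

20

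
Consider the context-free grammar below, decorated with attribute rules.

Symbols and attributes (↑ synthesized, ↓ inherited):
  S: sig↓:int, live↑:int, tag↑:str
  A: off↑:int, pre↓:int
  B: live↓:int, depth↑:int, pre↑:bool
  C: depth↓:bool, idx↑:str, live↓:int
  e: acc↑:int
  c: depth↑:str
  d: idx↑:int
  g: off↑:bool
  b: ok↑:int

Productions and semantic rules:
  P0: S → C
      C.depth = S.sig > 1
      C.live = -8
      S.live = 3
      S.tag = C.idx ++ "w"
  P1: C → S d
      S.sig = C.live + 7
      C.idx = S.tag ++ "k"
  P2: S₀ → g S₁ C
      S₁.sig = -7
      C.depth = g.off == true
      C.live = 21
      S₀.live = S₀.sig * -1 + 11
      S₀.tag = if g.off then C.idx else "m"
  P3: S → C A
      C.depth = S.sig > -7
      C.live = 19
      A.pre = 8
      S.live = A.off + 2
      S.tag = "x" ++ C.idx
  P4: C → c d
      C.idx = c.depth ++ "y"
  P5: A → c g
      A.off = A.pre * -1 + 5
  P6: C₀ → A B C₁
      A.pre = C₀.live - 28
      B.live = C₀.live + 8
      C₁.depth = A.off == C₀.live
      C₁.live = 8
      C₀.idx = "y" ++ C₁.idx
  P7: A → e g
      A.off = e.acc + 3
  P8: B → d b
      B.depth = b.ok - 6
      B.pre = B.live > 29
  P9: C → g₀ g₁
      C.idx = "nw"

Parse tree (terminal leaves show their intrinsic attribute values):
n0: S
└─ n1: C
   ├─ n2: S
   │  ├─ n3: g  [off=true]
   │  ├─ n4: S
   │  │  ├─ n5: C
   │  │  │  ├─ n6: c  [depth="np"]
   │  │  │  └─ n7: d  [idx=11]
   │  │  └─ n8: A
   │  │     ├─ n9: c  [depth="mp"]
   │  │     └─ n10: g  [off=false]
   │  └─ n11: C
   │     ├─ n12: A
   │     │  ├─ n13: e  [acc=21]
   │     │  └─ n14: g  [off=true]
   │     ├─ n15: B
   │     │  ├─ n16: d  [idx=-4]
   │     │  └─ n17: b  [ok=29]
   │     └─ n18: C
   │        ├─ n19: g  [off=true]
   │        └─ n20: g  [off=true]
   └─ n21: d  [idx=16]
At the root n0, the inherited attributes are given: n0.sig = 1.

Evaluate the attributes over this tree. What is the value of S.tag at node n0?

1. n0.sig = 1  [given at root]
2. n1.depth = false  [S.sig > 1]
3. n1.live = -8  [-8]
4. n2.sig = -1  [C.live + 7]
5. n3.off = true  [terminal]
6. n4.sig = -7  [-7]
7. n5.depth = false  [S.sig > -7]
8. n5.live = 19  [19]
9. n6.depth = "np"  [terminal]
10. n7.idx = 11  [terminal]
11. n5.idx = "npy"  [c.depth ++ "y"]
12. n8.pre = 8  [8]
13. n9.depth = "mp"  [terminal]
14. n10.off = false  [terminal]
15. n8.off = -3  [A.pre * -1 + 5]
16. n4.live = -1  [A.off + 2]
17. n4.tag = "xnpy"  ["x" ++ C.idx]
18. n11.depth = true  [g.off == true]
19. n11.live = 21  [21]
20. n12.pre = -7  [C₀.live - 28]
21. n13.acc = 21  [terminal]
22. n14.off = true  [terminal]
23. n12.off = 24  [e.acc + 3]
24. n15.live = 29  [C₀.live + 8]
25. n16.idx = -4  [terminal]
26. n17.ok = 29  [terminal]
27. n15.depth = 23  [b.ok - 6]
28. n15.pre = false  [B.live > 29]
29. n18.depth = false  [A.off == C₀.live]
30. n18.live = 8  [8]
31. n19.off = true  [terminal]
32. n20.off = true  [terminal]
33. n18.idx = "nw"  ["nw"]
34. n11.idx = "ynw"  ["y" ++ C₁.idx]
35. n2.live = 12  [S₀.sig * -1 + 11]
36. n2.tag = "ynw"  [if g.off then C.idx else "m"]
37. n21.idx = 16  [terminal]
38. n1.idx = "ynwk"  [S.tag ++ "k"]
39. n0.live = 3  [3]
40. n0.tag = "ynwkw"  [C.idx ++ "w"]

"ynwkw"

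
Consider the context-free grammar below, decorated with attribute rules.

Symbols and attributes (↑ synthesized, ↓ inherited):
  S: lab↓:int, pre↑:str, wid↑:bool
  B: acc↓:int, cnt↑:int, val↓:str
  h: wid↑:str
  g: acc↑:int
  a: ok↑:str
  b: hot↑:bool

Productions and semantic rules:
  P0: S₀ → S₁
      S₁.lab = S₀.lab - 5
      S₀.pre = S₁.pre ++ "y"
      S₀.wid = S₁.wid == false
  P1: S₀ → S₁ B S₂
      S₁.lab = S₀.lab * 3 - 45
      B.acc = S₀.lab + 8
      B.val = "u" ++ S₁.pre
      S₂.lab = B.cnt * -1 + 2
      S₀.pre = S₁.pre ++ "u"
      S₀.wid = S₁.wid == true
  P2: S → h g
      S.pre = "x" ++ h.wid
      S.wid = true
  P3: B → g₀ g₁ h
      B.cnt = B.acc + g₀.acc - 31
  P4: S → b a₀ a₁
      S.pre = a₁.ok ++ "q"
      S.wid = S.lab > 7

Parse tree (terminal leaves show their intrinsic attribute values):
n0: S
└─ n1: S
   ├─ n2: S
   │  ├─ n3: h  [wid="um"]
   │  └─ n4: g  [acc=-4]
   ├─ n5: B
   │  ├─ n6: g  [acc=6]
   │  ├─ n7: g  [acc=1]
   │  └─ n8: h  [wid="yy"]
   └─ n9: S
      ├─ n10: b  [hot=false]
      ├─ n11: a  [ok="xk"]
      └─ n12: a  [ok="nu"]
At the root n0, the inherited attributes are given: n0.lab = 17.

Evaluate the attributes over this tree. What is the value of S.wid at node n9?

false

1. n0.lab = 17  [given at root]
2. n1.lab = 12  [S₀.lab - 5]
3. n2.lab = -9  [S₀.lab * 3 - 45]
4. n3.wid = "um"  [terminal]
5. n4.acc = -4  [terminal]
6. n2.pre = "xum"  ["x" ++ h.wid]
7. n2.wid = true  [true]
8. n5.acc = 20  [S₀.lab + 8]
9. n5.val = "uxum"  ["u" ++ S₁.pre]
10. n6.acc = 6  [terminal]
11. n7.acc = 1  [terminal]
12. n8.wid = "yy"  [terminal]
13. n5.cnt = -5  [B.acc + g₀.acc - 31]
14. n9.lab = 7  [B.cnt * -1 + 2]
15. n10.hot = false  [terminal]
16. n11.ok = "xk"  [terminal]
17. n12.ok = "nu"  [terminal]
18. n9.pre = "nuq"  [a₁.ok ++ "q"]
19. n9.wid = false  [S.lab > 7]
20. n1.pre = "xumu"  [S₁.pre ++ "u"]
21. n1.wid = true  [S₁.wid == true]
22. n0.pre = "xumuy"  [S₁.pre ++ "y"]
23. n0.wid = false  [S₁.wid == false]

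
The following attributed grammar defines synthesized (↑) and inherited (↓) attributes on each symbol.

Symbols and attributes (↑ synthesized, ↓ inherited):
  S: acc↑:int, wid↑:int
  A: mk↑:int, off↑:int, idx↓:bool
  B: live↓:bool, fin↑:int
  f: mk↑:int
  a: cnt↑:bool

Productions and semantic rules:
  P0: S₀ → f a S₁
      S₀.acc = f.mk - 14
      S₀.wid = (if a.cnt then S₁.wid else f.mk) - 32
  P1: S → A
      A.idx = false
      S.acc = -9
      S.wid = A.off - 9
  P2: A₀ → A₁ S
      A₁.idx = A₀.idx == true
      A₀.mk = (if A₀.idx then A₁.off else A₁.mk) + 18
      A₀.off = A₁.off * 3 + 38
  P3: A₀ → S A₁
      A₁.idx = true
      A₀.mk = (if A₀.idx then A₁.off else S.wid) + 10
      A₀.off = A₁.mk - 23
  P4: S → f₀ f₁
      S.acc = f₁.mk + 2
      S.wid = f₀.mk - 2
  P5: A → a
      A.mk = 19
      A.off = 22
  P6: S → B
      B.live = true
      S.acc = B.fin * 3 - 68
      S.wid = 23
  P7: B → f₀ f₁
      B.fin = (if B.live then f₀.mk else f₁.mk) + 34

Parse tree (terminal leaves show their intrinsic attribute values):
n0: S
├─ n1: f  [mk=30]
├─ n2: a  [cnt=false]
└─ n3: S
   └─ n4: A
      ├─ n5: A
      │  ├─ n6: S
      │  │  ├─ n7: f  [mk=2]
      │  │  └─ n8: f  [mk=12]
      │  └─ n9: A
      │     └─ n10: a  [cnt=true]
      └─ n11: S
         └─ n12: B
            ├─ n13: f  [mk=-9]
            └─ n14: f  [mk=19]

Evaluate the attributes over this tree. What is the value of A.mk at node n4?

1. n1.mk = 30  [terminal]
2. n2.cnt = false  [terminal]
3. n4.idx = false  [false]
4. n5.idx = false  [A₀.idx == true]
5. n7.mk = 2  [terminal]
6. n8.mk = 12  [terminal]
7. n6.acc = 14  [f₁.mk + 2]
8. n6.wid = 0  [f₀.mk - 2]
9. n9.idx = true  [true]
10. n10.cnt = true  [terminal]
11. n9.mk = 19  [19]
12. n9.off = 22  [22]
13. n5.mk = 10  [(if A₀.idx then A₁.off else S.wid) + 10]
14. n5.off = -4  [A₁.mk - 23]
15. n12.live = true  [true]
16. n13.mk = -9  [terminal]
17. n14.mk = 19  [terminal]
18. n12.fin = 25  [(if B.live then f₀.mk else f₁.mk) + 34]
19. n11.acc = 7  [B.fin * 3 - 68]
20. n11.wid = 23  [23]
21. n4.mk = 28  [(if A₀.idx then A₁.off else A₁.mk) + 18]
22. n4.off = 26  [A₁.off * 3 + 38]
23. n3.acc = -9  [-9]
24. n3.wid = 17  [A.off - 9]
25. n0.acc = 16  [f.mk - 14]
26. n0.wid = -2  [(if a.cnt then S₁.wid else f.mk) - 32]

28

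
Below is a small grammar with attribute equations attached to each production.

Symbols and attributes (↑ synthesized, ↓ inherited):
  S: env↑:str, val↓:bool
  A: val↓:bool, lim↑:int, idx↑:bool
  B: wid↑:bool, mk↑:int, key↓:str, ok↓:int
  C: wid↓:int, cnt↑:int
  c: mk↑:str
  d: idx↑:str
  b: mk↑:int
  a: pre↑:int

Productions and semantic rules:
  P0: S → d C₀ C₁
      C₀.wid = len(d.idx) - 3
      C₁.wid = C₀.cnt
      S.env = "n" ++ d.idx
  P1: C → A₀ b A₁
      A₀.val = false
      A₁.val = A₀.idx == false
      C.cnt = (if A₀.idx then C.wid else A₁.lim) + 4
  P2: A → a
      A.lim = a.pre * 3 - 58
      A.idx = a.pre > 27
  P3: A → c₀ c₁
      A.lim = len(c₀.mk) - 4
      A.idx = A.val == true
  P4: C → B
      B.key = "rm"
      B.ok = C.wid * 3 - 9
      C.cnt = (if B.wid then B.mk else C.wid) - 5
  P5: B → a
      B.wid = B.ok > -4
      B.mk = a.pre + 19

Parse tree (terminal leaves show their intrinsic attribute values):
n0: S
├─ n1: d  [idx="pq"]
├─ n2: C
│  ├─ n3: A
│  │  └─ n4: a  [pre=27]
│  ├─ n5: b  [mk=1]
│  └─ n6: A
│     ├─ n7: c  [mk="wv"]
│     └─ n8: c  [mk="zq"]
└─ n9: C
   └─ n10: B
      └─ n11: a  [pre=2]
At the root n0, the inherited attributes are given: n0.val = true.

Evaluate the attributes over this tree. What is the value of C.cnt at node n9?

1. n0.val = true  [given at root]
2. n1.idx = "pq"  [terminal]
3. n2.wid = -1  [len(d.idx) - 3]
4. n3.val = false  [false]
5. n4.pre = 27  [terminal]
6. n3.lim = 23  [a.pre * 3 - 58]
7. n3.idx = false  [a.pre > 27]
8. n5.mk = 1  [terminal]
9. n6.val = true  [A₀.idx == false]
10. n7.mk = "wv"  [terminal]
11. n8.mk = "zq"  [terminal]
12. n6.lim = -2  [len(c₀.mk) - 4]
13. n6.idx = true  [A.val == true]
14. n2.cnt = 2  [(if A₀.idx then C.wid else A₁.lim) + 4]
15. n9.wid = 2  [C₀.cnt]
16. n10.key = "rm"  ["rm"]
17. n10.ok = -3  [C.wid * 3 - 9]
18. n11.pre = 2  [terminal]
19. n10.wid = true  [B.ok > -4]
20. n10.mk = 21  [a.pre + 19]
21. n9.cnt = 16  [(if B.wid then B.mk else C.wid) - 5]
22. n0.env = "npq"  ["n" ++ d.idx]

16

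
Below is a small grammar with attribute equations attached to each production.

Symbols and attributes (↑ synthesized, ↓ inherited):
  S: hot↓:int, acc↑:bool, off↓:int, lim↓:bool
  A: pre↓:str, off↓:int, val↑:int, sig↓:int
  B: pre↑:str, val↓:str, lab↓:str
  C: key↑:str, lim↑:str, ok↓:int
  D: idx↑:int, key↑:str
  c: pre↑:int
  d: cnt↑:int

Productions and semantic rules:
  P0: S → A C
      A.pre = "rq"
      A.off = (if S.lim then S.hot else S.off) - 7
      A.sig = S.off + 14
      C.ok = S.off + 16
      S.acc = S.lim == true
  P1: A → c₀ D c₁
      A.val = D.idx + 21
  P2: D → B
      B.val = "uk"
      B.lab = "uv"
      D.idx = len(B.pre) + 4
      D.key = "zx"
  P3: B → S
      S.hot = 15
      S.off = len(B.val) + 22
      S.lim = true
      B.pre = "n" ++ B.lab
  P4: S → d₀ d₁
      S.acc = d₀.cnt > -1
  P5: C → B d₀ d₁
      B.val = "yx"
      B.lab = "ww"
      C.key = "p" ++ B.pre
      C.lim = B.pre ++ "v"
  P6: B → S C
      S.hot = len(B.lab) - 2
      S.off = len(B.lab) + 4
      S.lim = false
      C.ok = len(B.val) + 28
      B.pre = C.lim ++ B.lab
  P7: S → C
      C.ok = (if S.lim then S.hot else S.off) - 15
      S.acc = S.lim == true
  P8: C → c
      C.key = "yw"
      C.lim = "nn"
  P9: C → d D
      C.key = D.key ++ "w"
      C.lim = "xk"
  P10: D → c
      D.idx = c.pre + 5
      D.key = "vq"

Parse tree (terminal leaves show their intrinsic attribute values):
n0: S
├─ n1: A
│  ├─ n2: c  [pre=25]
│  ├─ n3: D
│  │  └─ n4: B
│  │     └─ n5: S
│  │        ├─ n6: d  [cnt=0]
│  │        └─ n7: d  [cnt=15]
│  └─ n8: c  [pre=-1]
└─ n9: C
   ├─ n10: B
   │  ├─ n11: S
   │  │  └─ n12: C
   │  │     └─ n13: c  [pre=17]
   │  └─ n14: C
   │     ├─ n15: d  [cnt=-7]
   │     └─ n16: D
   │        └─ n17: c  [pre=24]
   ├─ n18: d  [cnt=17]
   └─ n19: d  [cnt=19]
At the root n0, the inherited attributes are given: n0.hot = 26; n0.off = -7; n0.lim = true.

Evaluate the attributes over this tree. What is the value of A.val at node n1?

1. n0.hot = 26  [given at root]
2. n0.off = -7  [given at root]
3. n0.lim = true  [given at root]
4. n1.pre = "rq"  ["rq"]
5. n1.off = 19  [(if S.lim then S.hot else S.off) - 7]
6. n1.sig = 7  [S.off + 14]
7. n2.pre = 25  [terminal]
8. n4.val = "uk"  ["uk"]
9. n4.lab = "uv"  ["uv"]
10. n5.hot = 15  [15]
11. n5.off = 24  [len(B.val) + 22]
12. n5.lim = true  [true]
13. n6.cnt = 0  [terminal]
14. n7.cnt = 15  [terminal]
15. n5.acc = true  [d₀.cnt > -1]
16. n4.pre = "nuv"  ["n" ++ B.lab]
17. n3.idx = 7  [len(B.pre) + 4]
18. n3.key = "zx"  ["zx"]
19. n8.pre = -1  [terminal]
20. n1.val = 28  [D.idx + 21]
21. n9.ok = 9  [S.off + 16]
22. n10.val = "yx"  ["yx"]
23. n10.lab = "ww"  ["ww"]
24. n11.hot = 0  [len(B.lab) - 2]
25. n11.off = 6  [len(B.lab) + 4]
26. n11.lim = false  [false]
27. n12.ok = -9  [(if S.lim then S.hot else S.off) - 15]
28. n13.pre = 17  [terminal]
29. n12.key = "yw"  ["yw"]
30. n12.lim = "nn"  ["nn"]
31. n11.acc = false  [S.lim == true]
32. n14.ok = 30  [len(B.val) + 28]
33. n15.cnt = -7  [terminal]
34. n17.pre = 24  [terminal]
35. n16.idx = 29  [c.pre + 5]
36. n16.key = "vq"  ["vq"]
37. n14.key = "vqw"  [D.key ++ "w"]
38. n14.lim = "xk"  ["xk"]
39. n10.pre = "xkww"  [C.lim ++ B.lab]
40. n18.cnt = 17  [terminal]
41. n19.cnt = 19  [terminal]
42. n9.key = "pxkww"  ["p" ++ B.pre]
43. n9.lim = "xkwwv"  [B.pre ++ "v"]
44. n0.acc = true  [S.lim == true]

28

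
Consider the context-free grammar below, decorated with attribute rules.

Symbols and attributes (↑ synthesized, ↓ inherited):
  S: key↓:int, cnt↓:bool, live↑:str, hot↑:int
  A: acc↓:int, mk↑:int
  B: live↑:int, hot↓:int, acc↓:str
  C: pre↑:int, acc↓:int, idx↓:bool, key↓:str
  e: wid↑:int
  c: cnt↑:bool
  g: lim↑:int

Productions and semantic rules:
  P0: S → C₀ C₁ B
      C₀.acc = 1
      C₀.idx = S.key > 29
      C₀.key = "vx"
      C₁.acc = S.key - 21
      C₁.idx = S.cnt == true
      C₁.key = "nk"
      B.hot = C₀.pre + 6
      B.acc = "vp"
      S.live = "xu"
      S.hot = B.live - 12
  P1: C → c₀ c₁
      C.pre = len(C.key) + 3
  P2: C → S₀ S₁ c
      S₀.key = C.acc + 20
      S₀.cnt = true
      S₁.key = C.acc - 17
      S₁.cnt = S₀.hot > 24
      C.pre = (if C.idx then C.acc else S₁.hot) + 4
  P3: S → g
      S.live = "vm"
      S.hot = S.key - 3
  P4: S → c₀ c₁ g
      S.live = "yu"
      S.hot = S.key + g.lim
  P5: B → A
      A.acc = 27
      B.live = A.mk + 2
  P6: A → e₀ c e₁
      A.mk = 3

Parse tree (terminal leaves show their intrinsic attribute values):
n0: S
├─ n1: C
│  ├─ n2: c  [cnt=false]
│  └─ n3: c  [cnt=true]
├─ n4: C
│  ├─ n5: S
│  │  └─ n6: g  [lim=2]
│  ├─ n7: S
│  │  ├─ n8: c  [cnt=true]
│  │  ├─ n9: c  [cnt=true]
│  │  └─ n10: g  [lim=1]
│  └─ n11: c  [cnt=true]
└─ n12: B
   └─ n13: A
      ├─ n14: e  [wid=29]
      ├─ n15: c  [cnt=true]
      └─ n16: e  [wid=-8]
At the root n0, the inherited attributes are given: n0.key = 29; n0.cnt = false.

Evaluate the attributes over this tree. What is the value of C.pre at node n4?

1. n0.key = 29  [given at root]
2. n0.cnt = false  [given at root]
3. n1.acc = 1  [1]
4. n1.idx = false  [S.key > 29]
5. n1.key = "vx"  ["vx"]
6. n2.cnt = false  [terminal]
7. n3.cnt = true  [terminal]
8. n1.pre = 5  [len(C.key) + 3]
9. n4.acc = 8  [S.key - 21]
10. n4.idx = false  [S.cnt == true]
11. n4.key = "nk"  ["nk"]
12. n5.key = 28  [C.acc + 20]
13. n5.cnt = true  [true]
14. n6.lim = 2  [terminal]
15. n5.live = "vm"  ["vm"]
16. n5.hot = 25  [S.key - 3]
17. n7.key = -9  [C.acc - 17]
18. n7.cnt = true  [S₀.hot > 24]
19. n8.cnt = true  [terminal]
20. n9.cnt = true  [terminal]
21. n10.lim = 1  [terminal]
22. n7.live = "yu"  ["yu"]
23. n7.hot = -8  [S.key + g.lim]
24. n11.cnt = true  [terminal]
25. n4.pre = -4  [(if C.idx then C.acc else S₁.hot) + 4]
26. n12.hot = 11  [C₀.pre + 6]
27. n12.acc = "vp"  ["vp"]
28. n13.acc = 27  [27]
29. n14.wid = 29  [terminal]
30. n15.cnt = true  [terminal]
31. n16.wid = -8  [terminal]
32. n13.mk = 3  [3]
33. n12.live = 5  [A.mk + 2]
34. n0.live = "xu"  ["xu"]
35. n0.hot = -7  [B.live - 12]

-4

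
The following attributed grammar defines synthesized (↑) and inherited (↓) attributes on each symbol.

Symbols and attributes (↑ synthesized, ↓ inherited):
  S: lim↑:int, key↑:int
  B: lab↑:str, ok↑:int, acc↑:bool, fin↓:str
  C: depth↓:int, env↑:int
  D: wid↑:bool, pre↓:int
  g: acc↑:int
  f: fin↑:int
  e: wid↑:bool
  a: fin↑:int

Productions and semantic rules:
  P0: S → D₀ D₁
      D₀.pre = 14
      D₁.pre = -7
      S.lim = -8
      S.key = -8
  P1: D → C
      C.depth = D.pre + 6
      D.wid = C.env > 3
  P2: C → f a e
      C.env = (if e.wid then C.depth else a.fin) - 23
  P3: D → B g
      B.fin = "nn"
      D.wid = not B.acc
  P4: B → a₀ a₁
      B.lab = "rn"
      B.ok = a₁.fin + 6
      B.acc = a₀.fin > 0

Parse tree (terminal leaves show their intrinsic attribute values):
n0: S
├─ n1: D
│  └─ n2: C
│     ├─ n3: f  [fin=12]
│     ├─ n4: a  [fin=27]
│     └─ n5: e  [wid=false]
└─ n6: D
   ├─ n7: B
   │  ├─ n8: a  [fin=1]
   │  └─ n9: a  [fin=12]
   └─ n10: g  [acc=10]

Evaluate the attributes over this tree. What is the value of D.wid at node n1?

1. n1.pre = 14  [14]
2. n2.depth = 20  [D.pre + 6]
3. n3.fin = 12  [terminal]
4. n4.fin = 27  [terminal]
5. n5.wid = false  [terminal]
6. n2.env = 4  [(if e.wid then C.depth else a.fin) - 23]
7. n1.wid = true  [C.env > 3]
8. n6.pre = -7  [-7]
9. n7.fin = "nn"  ["nn"]
10. n8.fin = 1  [terminal]
11. n9.fin = 12  [terminal]
12. n7.lab = "rn"  ["rn"]
13. n7.ok = 18  [a₁.fin + 6]
14. n7.acc = true  [a₀.fin > 0]
15. n10.acc = 10  [terminal]
16. n6.wid = false  [not B.acc]
17. n0.lim = -8  [-8]
18. n0.key = -8  [-8]

true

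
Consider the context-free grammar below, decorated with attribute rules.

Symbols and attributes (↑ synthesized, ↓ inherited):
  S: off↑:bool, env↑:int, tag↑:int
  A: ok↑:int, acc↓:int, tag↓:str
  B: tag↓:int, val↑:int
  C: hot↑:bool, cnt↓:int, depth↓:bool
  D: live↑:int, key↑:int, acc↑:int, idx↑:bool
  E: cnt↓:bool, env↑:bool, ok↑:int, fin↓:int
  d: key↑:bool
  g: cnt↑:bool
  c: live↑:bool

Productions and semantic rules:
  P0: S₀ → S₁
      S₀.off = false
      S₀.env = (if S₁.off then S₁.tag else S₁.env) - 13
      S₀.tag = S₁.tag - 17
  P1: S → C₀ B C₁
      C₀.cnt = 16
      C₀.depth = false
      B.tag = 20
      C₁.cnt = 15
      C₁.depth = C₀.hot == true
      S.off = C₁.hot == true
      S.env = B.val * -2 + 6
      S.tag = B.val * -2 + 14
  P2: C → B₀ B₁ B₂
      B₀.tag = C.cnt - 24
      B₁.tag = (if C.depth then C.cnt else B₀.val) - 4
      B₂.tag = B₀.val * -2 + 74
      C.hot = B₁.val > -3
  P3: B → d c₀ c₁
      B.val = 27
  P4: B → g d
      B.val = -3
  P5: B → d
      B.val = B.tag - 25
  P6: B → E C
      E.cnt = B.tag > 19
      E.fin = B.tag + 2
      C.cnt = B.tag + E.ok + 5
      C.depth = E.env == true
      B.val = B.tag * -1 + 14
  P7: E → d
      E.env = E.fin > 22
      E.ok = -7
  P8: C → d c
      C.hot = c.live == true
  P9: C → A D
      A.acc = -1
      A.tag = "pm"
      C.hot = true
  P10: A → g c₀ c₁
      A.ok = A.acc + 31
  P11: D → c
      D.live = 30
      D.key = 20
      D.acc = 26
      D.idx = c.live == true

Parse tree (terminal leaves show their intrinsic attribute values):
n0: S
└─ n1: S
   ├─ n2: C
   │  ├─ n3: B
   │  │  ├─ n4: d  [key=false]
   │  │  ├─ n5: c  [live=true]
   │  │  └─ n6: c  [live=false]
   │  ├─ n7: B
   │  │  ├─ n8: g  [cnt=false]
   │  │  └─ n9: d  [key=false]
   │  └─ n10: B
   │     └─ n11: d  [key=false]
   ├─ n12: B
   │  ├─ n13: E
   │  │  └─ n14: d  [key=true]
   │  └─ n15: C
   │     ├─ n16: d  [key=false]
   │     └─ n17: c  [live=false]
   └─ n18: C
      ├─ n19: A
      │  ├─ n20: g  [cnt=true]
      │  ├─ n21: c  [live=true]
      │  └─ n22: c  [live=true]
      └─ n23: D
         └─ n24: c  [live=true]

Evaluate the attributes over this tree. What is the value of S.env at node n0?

13

1. n2.cnt = 16  [16]
2. n2.depth = false  [false]
3. n3.tag = -8  [C.cnt - 24]
4. n4.key = false  [terminal]
5. n5.live = true  [terminal]
6. n6.live = false  [terminal]
7. n3.val = 27  [27]
8. n7.tag = 23  [(if C.depth then C.cnt else B₀.val) - 4]
9. n8.cnt = false  [terminal]
10. n9.key = false  [terminal]
11. n7.val = -3  [-3]
12. n10.tag = 20  [B₀.val * -2 + 74]
13. n11.key = false  [terminal]
14. n10.val = -5  [B.tag - 25]
15. n2.hot = false  [B₁.val > -3]
16. n12.tag = 20  [20]
17. n13.cnt = true  [B.tag > 19]
18. n13.fin = 22  [B.tag + 2]
19. n14.key = true  [terminal]
20. n13.env = false  [E.fin > 22]
21. n13.ok = -7  [-7]
22. n15.cnt = 18  [B.tag + E.ok + 5]
23. n15.depth = false  [E.env == true]
24. n16.key = false  [terminal]
25. n17.live = false  [terminal]
26. n15.hot = false  [c.live == true]
27. n12.val = -6  [B.tag * -1 + 14]
28. n18.cnt = 15  [15]
29. n18.depth = false  [C₀.hot == true]
30. n19.acc = -1  [-1]
31. n19.tag = "pm"  ["pm"]
32. n20.cnt = true  [terminal]
33. n21.live = true  [terminal]
34. n22.live = true  [terminal]
35. n19.ok = 30  [A.acc + 31]
36. n24.live = true  [terminal]
37. n23.live = 30  [30]
38. n23.key = 20  [20]
39. n23.acc = 26  [26]
40. n23.idx = true  [c.live == true]
41. n18.hot = true  [true]
42. n1.off = true  [C₁.hot == true]
43. n1.env = 18  [B.val * -2 + 6]
44. n1.tag = 26  [B.val * -2 + 14]
45. n0.off = false  [false]
46. n0.env = 13  [(if S₁.off then S₁.tag else S₁.env) - 13]
47. n0.tag = 9  [S₁.tag - 17]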